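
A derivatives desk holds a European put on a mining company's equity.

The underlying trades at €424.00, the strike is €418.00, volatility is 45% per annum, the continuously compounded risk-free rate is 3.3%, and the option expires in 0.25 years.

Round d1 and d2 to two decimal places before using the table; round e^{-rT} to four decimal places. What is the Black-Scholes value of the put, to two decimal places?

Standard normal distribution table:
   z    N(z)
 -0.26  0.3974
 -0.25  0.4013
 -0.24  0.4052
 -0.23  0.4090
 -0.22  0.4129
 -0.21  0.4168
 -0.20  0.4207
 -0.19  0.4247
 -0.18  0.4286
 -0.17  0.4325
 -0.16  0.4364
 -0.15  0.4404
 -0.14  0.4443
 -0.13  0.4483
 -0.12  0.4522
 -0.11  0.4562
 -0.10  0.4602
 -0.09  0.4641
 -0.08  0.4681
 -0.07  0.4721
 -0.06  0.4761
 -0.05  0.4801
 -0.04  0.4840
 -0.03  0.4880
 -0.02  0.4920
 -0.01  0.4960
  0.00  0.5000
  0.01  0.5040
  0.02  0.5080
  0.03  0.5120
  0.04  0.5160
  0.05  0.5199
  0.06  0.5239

σ√T = 0.45 × 0.5000 = 0.2250
d₁ = [ln(424/418) + (0.033 + 0.45²/2)·0.25] / 0.2250 = [0.0143 + 0.0336] / 0.2250 = 0.2125 which rounds to 0.21
d₂ = d₁ − σ√T = 0.2125 − 0.2250 = -0.0125 which rounds to -0.01
exp(−rT) = exp(−0.033·0.25) = 0.9918
P = 418·0.9918·N(0.01) − 424·N(-0.21) = 418·0.9918·0.5040 − 424·0.4168 = 208.9445 − 176.7232 = 32.2213

€32.22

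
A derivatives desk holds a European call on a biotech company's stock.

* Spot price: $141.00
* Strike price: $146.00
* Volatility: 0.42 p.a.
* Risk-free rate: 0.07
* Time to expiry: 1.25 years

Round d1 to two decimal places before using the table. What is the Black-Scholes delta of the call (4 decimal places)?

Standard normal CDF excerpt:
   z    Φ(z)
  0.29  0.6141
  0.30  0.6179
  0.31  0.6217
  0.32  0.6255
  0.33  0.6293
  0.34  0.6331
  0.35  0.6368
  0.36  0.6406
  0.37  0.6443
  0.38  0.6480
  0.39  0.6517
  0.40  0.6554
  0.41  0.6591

T = 1.25;  σ√T = 0.4696
ln(S/K) + (r + σ²/2)T = ln(141/146) + (0.07 + 0.42²/2)·1.25 = -0.0348 + 0.1978 = 0.1629
d₁ = 0.1629 / 0.4696 = 0.3469 ⇒ 0.35
N(d₁) = N(0.35) = 0.6368
Δ_call = N(d₁) = 0.6368

0.6368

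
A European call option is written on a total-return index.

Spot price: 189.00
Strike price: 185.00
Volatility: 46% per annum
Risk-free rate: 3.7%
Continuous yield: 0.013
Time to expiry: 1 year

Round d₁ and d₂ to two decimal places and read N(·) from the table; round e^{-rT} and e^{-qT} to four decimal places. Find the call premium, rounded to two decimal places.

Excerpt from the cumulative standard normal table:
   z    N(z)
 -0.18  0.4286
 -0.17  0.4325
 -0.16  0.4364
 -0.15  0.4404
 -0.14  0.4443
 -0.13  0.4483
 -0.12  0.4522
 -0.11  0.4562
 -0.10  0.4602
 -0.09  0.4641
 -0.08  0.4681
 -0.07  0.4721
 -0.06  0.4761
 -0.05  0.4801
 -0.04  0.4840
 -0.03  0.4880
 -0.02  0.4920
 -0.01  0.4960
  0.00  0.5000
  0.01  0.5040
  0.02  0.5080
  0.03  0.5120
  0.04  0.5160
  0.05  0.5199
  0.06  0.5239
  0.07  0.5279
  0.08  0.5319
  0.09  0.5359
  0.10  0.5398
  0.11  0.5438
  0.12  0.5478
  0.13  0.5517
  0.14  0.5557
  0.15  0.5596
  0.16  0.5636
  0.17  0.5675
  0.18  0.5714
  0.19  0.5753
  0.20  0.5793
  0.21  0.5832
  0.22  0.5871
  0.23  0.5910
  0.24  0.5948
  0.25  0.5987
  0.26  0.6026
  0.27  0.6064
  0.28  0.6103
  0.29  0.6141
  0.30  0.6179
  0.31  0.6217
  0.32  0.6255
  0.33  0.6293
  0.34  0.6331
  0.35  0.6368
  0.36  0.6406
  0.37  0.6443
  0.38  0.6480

σ√T = 0.46·√1 = 0.4600
d₁ = [ln(189/185) + (0.037 − 0.013 + 0.46²/2)·1] / 0.4600 = [0.0214 + 0.1298] / 0.4600 = 0.3287 ⇒ 0.33
d₂ = d₁ − σ√T = 0.3287 − 0.4600 = -0.1313 ⇒ -0.13
e^(−qT) = e^(−0.013·1) = 0.9871;  e^(−rT) = e^(−0.037·1) = 0.9637
N(d₁) = N(0.33) = 0.6293;  N(d₂) = N(-0.13) = 0.4483
C = 189·0.9871·0.6293 − 185·0.9637·0.4483 = 117.4034 − 79.9249 = 37.4785

37.48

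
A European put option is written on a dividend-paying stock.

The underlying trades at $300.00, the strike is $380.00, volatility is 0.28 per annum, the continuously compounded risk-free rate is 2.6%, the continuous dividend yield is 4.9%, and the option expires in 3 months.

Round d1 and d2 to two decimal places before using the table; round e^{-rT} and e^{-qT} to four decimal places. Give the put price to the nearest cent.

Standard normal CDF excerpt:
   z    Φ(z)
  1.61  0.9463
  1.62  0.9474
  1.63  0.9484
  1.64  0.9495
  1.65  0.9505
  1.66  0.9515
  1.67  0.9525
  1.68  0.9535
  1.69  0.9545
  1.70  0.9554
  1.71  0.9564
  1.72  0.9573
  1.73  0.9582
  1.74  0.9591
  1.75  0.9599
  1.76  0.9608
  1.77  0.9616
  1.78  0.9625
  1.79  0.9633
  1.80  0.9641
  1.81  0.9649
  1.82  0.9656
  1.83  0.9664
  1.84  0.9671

$82.01

σ√T = 0.28 × 0.5000 = 0.1400
d₁ = [ln(300/380) + (0.026 − 0.049 + 0.28²/2)·0.25] / 0.1400 = [-0.2364 + 0.0041] / 0.1400 = -1.6596 ≈ -1.66
d₂ = d₁ − σ√T = -1.6596 − 0.1400 = -1.7996 ≈ -1.80
e^(−qT) = e^(−0.049·0.25) = 0.9878;  e^(−rT) = e^(−0.026·0.25) = 0.9935
P = 380·0.9935·N(1.80) − 300·0.9878·N(1.66) = 380·0.9935·0.9641 − 300·0.9878·0.9515 = 363.9767 − 281.9675 = 82.0092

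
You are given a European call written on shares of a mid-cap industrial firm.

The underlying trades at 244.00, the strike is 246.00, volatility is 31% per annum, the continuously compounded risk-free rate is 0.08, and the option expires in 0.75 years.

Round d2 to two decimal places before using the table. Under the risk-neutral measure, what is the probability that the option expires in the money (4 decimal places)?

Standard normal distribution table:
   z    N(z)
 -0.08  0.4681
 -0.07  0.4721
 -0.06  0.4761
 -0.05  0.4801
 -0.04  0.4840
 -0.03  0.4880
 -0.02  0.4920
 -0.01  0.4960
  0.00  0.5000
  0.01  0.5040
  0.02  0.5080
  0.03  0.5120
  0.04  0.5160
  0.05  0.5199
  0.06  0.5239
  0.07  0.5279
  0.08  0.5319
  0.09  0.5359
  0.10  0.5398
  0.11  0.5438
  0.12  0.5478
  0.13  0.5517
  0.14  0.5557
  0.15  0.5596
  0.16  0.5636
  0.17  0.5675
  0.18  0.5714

σ√T = 0.31·√0.75 = 0.2685
d₁ = [ln(244/246) + (0.08 + 0.31²/2)·0.75] / 0.2685 = [-0.0082 + 0.0960] / 0.2685 = 0.3273 ≈ 0.33
d₂ = d₁ − σ√T = 0.3273 − 0.2685 = 0.0588 ≈ 0.06
Risk-neutral Pr[S_T > K] = N(d₂) = N(0.06) = 0.5239

0.5239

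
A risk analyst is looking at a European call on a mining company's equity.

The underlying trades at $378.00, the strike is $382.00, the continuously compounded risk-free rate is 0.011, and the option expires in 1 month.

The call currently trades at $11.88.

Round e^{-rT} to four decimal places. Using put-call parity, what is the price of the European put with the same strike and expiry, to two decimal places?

e^(−rT) = e^(−0.011·0.08333) = 0.9991
Put-call parity: C − P = S − K·e^(−rT) = 378 − 382·0.9991 = 378 − 381.6562 = -3.6562
P = C − (C − P) = 11.88 − (-3.6562) = 15.5362

$15.54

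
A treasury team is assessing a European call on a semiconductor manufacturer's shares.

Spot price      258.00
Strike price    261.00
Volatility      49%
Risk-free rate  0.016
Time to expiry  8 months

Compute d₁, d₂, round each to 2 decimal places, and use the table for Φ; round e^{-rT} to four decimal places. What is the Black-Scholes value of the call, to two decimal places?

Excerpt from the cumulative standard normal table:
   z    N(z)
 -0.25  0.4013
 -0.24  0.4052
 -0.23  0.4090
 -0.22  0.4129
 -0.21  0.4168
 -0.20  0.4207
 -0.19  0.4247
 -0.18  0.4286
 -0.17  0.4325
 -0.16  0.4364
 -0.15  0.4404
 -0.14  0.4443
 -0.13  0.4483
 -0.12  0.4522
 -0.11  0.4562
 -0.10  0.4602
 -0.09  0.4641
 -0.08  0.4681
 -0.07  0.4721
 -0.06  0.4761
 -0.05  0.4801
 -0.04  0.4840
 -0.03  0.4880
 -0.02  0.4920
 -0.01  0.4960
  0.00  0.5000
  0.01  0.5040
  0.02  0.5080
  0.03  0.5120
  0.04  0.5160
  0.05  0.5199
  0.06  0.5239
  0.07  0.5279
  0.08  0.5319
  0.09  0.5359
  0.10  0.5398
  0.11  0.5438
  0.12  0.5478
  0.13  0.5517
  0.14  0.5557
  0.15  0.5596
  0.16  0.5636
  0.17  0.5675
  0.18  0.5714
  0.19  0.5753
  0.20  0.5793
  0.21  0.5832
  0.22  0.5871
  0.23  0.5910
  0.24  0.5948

40.82

σ√T = 0.49 × 0.8165 = 0.4001
d₁ = [ln(258/261) + (0.016 + ½·0.49²)·0.6667] / (σ√T) = (-0.0116 + 0.0907) / 0.4001 = 0.1978 → 0.20
d₂ = 0.1978 − 0.4001 = -0.2023 → -0.20
exp(−rT) = exp(−0.016·0.6667) = 0.9894
N(d₁) = N(0.20) = 0.5793;  N(d₂) = N(-0.20) = 0.4207
C = 258·0.5793 − 261·0.9894·0.4207 = 149.4594 − 108.6388 = 40.8206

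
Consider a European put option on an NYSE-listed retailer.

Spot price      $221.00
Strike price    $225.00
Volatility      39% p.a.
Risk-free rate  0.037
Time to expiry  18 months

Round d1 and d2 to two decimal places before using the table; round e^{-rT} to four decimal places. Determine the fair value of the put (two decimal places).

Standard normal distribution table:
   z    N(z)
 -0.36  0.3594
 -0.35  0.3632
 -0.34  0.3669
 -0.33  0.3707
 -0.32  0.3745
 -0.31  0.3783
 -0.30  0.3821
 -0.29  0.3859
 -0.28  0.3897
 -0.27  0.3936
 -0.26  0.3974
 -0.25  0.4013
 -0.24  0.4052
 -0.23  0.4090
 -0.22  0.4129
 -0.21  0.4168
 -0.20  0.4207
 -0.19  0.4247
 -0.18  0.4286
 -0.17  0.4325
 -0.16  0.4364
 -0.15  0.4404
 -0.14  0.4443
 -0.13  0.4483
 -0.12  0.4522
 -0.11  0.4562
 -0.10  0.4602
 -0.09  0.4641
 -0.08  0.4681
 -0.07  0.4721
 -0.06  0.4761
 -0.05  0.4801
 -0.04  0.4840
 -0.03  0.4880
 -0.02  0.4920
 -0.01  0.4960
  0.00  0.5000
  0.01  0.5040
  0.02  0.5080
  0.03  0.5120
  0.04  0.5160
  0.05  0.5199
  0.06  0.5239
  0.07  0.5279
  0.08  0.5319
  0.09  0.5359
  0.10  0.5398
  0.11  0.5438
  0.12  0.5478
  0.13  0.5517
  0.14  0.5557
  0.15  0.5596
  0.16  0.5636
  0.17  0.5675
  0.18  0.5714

σ√T = 0.39 × 1.2247 = 0.4777
ln(S/K) + (r + σ²/2)T = ln(221/225) + (0.037 + 0.39²/2)·1.5 = -0.0179 + 0.1696 = 0.1516
d₁ = 0.1516 / 0.4777 = 0.3175 → 0.32
d₂ = d₁ − σ√T = 0.3175 − 0.4777 = -0.1602 → -0.16
e^(−rT) = e^(−0.037·1.5) = 0.9460
N(−d₂) = N(0.16) = 0.5636;  N(−d₁) = N(-0.32) = 0.3745
P = 225·0.9460·0.5636 − 221·0.3745 = 119.9623 − 82.7645 = 37.1978

$37.20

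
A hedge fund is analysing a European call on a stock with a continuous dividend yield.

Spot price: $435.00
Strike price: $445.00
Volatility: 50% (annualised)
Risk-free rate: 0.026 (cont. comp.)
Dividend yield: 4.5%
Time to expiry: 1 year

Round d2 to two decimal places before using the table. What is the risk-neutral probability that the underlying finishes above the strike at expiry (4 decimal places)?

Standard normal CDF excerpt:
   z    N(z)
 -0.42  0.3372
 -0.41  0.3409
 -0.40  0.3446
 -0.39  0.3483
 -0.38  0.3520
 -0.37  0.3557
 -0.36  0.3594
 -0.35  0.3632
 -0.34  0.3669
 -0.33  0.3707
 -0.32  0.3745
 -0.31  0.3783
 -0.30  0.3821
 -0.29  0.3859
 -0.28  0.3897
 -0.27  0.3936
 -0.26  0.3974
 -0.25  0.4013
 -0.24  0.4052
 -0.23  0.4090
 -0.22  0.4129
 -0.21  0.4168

0.3707

σ√T = 0.5·√1 = 0.5000
d₁ = [ln(435/445) + (0.026 − 0.045 + 0.5²/2)·1] / 0.5000 = [-0.0227 + 0.1060] / 0.5000 = 0.1665 which rounds to 0.17
d₂ = d₁ − σ√T = 0.1665 − 0.5000 = -0.3335 which rounds to -0.33
Risk-neutral Pr[S_T > K] = N(d₂) = N(-0.33) = 0.3707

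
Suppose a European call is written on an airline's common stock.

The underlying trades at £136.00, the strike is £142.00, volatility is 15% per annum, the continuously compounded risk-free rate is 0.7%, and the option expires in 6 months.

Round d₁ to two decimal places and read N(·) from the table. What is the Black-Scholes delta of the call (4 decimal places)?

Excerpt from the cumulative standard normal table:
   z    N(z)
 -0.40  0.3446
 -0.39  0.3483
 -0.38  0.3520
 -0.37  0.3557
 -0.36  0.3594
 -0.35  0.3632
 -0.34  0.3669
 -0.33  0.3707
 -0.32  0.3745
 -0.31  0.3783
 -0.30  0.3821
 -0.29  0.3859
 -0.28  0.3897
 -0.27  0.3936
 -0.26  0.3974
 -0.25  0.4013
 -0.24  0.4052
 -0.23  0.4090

σ√T = 0.15·√0.5 = 0.1061
d₁ = [ln(136/142) + (0.007 + ½·0.15²)·0.5] / (σ√T) = (-0.0432 + 0.0091) / 0.1061 = -0.3210 → -0.32
N(d₁) = N(-0.32) = 0.3745
Δ_call = N(d₁) = 0.3745

0.3745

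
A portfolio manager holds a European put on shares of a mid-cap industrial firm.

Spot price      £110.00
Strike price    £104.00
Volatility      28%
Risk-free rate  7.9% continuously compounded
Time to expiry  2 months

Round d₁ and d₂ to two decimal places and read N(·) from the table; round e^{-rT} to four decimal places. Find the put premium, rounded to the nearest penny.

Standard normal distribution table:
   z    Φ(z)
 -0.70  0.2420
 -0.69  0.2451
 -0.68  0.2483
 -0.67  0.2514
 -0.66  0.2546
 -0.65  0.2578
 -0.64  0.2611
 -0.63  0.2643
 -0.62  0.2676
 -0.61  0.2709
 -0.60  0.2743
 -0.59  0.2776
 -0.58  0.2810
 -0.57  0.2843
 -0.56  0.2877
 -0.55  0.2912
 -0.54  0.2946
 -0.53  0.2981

σ√T = 0.28 × 0.4082 = 0.1143
d₁ = [ln(110/104) + (0.079 + 0.28²/2)·0.1667] / 0.1143 = [0.0561 + 0.0197] / 0.1143 = 0.6630 ≈ 0.66
d₂ = d₁ − σ√T = 0.6630 − 0.1143 = 0.5487 ≈ 0.55
e^(−rT) = e^(−0.079·0.1667) = 0.9869
N(−d₂) = N(-0.55) = 0.2912;  N(−d₁) = N(-0.66) = 0.2546
P = 104·0.9869·0.2912 − 110·0.2546 = 29.8881 − 28.0060 = 1.8821

£1.88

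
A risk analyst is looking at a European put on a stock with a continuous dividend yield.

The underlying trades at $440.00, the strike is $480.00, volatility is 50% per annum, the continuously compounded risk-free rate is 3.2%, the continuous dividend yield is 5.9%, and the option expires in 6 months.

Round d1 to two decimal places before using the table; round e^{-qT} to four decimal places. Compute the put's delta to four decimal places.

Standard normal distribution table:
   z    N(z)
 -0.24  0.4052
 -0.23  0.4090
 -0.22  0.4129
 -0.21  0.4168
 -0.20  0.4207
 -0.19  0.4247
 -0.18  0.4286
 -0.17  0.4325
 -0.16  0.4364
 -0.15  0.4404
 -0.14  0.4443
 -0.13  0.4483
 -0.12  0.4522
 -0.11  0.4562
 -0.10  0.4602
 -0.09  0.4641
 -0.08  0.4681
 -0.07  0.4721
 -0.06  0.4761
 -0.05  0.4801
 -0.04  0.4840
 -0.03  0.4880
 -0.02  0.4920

T = 0.5;  σ√T = 0.3536
d₁ = [ln(440/480) + (0.032 − 0.059 + ½·0.5²)·0.5] / (σ√T) = (-0.0870 + 0.0490) / 0.3536 = -0.1075 → -0.11
N(d₁) = N(-0.11) = 0.4562
Δ_put = exp(−qT)·(N(d₁) − 1) = 0.9709·(0.4562 − 1) = -0.5280

-0.5280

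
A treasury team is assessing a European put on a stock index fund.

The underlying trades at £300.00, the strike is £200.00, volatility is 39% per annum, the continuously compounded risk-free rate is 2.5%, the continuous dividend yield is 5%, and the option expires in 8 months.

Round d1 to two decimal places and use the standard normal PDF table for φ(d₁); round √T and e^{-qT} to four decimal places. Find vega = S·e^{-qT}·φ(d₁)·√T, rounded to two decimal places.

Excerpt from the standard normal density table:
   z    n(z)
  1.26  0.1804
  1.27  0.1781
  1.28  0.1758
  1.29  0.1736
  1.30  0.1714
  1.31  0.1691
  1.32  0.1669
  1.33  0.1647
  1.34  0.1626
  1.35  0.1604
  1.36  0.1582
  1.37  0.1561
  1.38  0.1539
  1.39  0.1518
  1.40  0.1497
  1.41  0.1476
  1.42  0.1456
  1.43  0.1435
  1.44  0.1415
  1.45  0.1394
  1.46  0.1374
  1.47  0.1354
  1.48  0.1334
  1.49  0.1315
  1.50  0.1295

T = 0.6667;  σ√T = 0.3184
ln(S/K) + (r − q + σ²/2)T = ln(300/200) + (0.025 − 0.05 + 0.39²/2)·0.6667 = 0.4055 + 0.0340 = 0.4395
d₁ = 0.4395 / 0.3184 = 1.3802 ⇒ 1.38
√T = √0.6667 = 0.8165
φ(d₁) = φ(1.38) = 0.1539
e^(−qT) = e^(−0.05·0.6667) = 0.9672
vega = S·e^(−qT)·φ(d₁)·√T = 300·0.9672·0.1539·0.8165 = 36.4613

36.46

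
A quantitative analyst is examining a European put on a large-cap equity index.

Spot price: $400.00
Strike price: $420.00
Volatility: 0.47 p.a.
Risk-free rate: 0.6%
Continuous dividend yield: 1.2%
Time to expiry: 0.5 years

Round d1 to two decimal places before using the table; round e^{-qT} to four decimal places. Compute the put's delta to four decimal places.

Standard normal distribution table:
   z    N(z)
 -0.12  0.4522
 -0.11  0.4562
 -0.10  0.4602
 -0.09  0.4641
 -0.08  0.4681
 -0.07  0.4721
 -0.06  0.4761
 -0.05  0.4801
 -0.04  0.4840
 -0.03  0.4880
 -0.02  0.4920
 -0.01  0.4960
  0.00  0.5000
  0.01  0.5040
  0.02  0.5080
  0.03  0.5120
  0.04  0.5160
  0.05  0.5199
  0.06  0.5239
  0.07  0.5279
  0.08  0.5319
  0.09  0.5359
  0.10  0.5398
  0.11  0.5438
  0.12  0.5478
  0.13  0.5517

T = 0.5;  σ√T = 0.3323
d₁ = [ln(400/420) + (0.006 − 0.012 + 0.47²/2)·0.5] / 0.3323 = [-0.0488 + 0.0522] / 0.3323 = 0.0103 ≈ 0.01
N(d₁) = N(0.01) = 0.5040
Δ_put = exp(−qT)·(N(d₁) − 1) = 0.9940·(0.5040 − 1) = -0.4930

-0.4930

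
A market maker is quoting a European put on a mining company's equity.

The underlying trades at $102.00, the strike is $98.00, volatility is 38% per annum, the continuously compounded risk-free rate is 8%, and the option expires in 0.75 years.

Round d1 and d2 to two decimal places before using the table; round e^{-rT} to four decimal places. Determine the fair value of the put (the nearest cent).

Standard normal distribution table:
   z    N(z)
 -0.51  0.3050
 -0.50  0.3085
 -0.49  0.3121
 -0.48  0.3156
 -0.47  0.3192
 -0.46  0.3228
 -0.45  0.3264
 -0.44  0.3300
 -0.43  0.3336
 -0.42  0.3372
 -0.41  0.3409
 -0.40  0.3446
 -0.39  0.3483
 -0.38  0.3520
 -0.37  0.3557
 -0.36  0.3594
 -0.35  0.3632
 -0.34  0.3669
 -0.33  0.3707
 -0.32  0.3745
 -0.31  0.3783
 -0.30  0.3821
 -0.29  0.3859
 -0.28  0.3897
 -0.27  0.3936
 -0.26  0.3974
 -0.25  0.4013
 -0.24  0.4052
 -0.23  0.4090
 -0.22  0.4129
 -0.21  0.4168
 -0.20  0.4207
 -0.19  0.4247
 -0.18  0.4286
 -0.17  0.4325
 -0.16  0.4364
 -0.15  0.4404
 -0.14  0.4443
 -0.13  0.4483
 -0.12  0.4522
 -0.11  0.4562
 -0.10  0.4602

σ√T = 0.38·√0.75 = 0.3291
d₁ = [ln(102/98) + (0.08 + ½·0.38²)·0.75] / (σ√T) = (0.0400 + 0.1142) / 0.3291 = 0.4684 ≈ 0.47
d₂ = 0.4684 − 0.3291 = 0.1393 ≈ 0.14
exp(−rT) = exp(−0.08·0.75) = 0.9418
N(−d₂) = N(-0.14) = 0.4443;  N(−d₁) = N(-0.47) = 0.3192
P = 98·0.9418·0.4443 − 102·0.3192 = 41.0073 − 32.5584 = 8.4489

$8.45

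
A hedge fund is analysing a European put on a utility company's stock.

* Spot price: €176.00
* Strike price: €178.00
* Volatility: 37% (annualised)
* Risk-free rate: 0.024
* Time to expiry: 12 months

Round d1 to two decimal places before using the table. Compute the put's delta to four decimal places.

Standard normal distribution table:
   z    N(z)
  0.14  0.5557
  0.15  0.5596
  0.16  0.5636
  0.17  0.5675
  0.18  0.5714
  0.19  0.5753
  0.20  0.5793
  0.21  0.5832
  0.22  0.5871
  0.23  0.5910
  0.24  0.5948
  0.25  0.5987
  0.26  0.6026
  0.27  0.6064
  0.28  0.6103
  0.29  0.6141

-0.4129

T = 1;  σ√T = 0.3700
d₁ = [ln(176/178) + (0.024 + 0.37²/2)·1] / 0.3700 = [-0.0113 + 0.0925] / 0.3700 = 0.2193 ⇒ 0.22
N(d₁) = N(0.22) = 0.5871
Δ_put = N(d₁) − 1 = 0.5871 − 1 = -0.4129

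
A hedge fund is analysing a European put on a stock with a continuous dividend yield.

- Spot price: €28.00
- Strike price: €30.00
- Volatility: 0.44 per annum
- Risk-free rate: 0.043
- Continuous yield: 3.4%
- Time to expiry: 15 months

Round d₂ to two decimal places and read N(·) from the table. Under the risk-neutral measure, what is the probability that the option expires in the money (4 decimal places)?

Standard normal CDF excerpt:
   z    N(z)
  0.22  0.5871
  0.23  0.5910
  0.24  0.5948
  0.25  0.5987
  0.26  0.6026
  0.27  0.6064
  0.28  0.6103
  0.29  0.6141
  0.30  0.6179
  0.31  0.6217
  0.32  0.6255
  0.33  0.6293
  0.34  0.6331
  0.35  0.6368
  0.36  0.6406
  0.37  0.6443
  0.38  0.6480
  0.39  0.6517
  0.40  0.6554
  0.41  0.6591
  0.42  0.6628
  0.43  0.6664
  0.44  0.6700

σ√T = 0.44·√1.25 = 0.4919
ln(S/K) + (r − q + σ²/2)T = ln(28/30) + (0.043 − 0.034 + 0.44²/2)·1.25 = -0.0690 + 0.1322 = 0.0633
d₁ = 0.0633 / 0.4919 = 0.1286 which rounds to 0.13
d₂ = d₁ − σ√T = 0.1286 − 0.4919 = -0.3633 which rounds to -0.36
Risk-neutral Pr[S_T < K] = N(−d₂) = N(0.36) = 0.6406

0.6406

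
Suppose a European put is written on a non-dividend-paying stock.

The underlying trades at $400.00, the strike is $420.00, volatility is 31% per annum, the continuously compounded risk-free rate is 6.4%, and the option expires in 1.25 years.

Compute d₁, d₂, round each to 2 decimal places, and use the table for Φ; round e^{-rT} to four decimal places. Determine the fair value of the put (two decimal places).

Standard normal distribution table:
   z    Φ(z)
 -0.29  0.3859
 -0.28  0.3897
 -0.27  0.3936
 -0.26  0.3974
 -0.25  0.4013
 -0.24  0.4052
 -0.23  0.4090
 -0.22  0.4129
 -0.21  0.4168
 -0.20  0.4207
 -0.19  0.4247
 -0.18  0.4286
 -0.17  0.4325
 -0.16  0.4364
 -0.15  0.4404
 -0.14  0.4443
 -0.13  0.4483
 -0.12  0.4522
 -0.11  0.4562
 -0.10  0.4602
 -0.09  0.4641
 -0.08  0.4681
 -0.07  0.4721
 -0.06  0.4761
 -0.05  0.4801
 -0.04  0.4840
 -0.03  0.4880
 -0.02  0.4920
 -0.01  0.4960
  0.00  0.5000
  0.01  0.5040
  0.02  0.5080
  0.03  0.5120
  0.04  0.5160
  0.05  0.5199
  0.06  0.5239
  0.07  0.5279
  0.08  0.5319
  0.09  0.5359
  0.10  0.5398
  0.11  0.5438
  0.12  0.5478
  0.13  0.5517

$47.26

T = 1.25;  σ√T = 0.3466
ln(S/K) + (r + σ²/2)T = ln(400/420) + (0.064 + 0.31²/2)·1.25 = -0.0488 + 0.1401 = 0.0913
d₁ = 0.0913 / 0.3466 = 0.2633 which rounds to 0.26
d₂ = d₁ − σ√T = 0.2633 − 0.3466 = -0.0832 which rounds to -0.08
e^(−rT) = e^(−0.064·1.25) = 0.9231
N(−d₂) = N(0.08) = 0.5319;  N(−d₁) = N(-0.26) = 0.3974
P = 420·0.9231·0.5319 − 400·0.3974 = 206.2187 − 158.9600 = 47.2587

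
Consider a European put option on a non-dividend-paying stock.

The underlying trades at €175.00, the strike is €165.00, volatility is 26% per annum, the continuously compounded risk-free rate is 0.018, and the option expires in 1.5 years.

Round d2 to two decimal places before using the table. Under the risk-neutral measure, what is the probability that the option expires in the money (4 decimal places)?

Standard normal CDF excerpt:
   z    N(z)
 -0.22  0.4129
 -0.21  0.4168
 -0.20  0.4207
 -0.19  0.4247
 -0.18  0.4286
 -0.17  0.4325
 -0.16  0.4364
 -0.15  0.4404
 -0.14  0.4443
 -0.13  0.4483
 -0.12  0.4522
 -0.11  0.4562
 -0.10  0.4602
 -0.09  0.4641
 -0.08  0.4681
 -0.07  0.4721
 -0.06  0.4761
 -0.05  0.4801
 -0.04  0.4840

0.4562

σ√T = 0.26·√1.5 = 0.3184
ln(S/K) + (r + σ²/2)T = ln(175/165) + (0.018 + 0.26²/2)·1.5 = 0.0588 + 0.0777 = 0.1365
d₁ = 0.1365 / 0.3184 = 0.4288 which rounds to 0.43
d₂ = d₁ − σ√T = 0.4288 − 0.3184 = 0.1104 which rounds to 0.11
Pr(exercise) under Q = N(−d₂) = N(-0.11) = 0.4562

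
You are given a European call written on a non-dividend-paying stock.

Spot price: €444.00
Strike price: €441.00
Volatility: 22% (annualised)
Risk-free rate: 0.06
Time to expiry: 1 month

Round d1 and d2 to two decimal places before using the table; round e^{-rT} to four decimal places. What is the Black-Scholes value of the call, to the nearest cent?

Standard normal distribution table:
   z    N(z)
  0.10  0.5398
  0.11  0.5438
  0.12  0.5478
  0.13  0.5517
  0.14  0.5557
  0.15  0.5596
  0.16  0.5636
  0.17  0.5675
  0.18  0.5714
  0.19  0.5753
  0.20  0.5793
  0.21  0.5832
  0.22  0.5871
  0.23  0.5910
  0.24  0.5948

T = 0.08333;  σ√T = 0.0635
d₁ = [ln(444/441) + (0.06 + 0.22²/2)·0.08333] / 0.0635 = [0.0068 + 0.0070] / 0.0635 = 0.2172 → 0.22
d₂ = d₁ − σ√T = 0.2172 − 0.0635 = 0.1537 → 0.15
exp(−rT) = exp(−0.06·0.08333) = 0.9950
N(d₁) = N(0.22) = 0.5871;  N(d₂) = N(0.15) = 0.5596
C = 444·0.5871 − 441·0.9950·0.5596 = 260.6724 − 245.5497 = 15.1227

€15.12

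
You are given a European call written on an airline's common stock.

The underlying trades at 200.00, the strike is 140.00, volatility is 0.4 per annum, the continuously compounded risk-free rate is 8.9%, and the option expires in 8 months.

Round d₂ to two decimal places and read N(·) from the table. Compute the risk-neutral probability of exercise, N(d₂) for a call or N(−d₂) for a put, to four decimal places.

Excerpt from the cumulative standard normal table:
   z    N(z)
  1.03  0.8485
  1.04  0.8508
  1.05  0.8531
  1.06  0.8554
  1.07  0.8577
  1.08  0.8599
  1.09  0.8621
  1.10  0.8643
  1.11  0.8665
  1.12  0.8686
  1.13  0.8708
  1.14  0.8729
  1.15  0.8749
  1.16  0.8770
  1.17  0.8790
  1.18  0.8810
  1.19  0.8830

0.8665

T = 0.6667;  σ√T = 0.3266
ln(S/K) + (r + σ²/2)T = ln(200/140) + (0.089 + 0.4²/2)·0.6667 = 0.3567 + 0.1127 = 0.4693
d₁ = 0.4693 / 0.3266 = 1.4371 which rounds to 1.44
d₂ = d₁ − σ√T = 1.4371 − 0.3266 = 1.1105 which rounds to 1.11
Pr(exercise) under Q = N(d₂) = 0.8665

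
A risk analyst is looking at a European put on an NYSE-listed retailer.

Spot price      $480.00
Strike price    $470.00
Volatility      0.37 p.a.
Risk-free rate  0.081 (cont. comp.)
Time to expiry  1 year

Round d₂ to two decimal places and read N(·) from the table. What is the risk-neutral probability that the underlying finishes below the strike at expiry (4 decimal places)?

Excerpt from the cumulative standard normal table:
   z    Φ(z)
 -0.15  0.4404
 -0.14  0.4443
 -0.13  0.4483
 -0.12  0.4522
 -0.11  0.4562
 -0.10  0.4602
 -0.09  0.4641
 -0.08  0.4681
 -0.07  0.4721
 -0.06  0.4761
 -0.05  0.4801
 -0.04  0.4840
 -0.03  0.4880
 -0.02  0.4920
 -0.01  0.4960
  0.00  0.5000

σ√T = 0.37 × 1.0000 = 0.3700
d₁ = [ln(480/470) + (0.081 + ½·0.37²)·1] / (σ√T) = (0.0211 + 0.1494) / 0.3700 = 0.4608 ⇒ 0.46
d₂ = 0.4608 − 0.3700 = 0.0908 ⇒ 0.09
Pr(exercise) under Q = N(−d₂) = N(-0.09) = 0.4641

0.4641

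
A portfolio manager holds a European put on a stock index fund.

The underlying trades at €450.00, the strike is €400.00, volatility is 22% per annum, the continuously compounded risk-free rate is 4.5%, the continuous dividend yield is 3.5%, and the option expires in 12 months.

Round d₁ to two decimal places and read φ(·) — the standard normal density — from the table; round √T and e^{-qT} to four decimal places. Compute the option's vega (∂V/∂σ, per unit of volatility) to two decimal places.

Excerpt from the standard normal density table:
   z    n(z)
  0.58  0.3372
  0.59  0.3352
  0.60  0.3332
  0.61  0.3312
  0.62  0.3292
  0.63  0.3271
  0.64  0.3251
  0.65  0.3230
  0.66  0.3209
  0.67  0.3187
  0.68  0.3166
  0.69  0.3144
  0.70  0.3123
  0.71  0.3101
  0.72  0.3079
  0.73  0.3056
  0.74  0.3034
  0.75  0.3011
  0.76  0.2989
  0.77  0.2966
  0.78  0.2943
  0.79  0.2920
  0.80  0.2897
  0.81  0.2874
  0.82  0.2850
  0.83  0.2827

136.61

T = 1;  σ√T = 0.2200
d₁ = [ln(450/400) + (0.045 − 0.035 + ½·0.22²)·1] / (σ√T) = (0.1178 + 0.0342) / 0.2200 = 0.6908 which rounds to 0.69
√T = √1 = 1.0000
φ(d₁) = φ(0.69) = 0.3144
exp(−qT) = exp(−0.035·1) = 0.9656
vega = S·exp(−qT)·φ(d₁)·√T = 450·0.9656·0.3144·1.0000 = 136.6131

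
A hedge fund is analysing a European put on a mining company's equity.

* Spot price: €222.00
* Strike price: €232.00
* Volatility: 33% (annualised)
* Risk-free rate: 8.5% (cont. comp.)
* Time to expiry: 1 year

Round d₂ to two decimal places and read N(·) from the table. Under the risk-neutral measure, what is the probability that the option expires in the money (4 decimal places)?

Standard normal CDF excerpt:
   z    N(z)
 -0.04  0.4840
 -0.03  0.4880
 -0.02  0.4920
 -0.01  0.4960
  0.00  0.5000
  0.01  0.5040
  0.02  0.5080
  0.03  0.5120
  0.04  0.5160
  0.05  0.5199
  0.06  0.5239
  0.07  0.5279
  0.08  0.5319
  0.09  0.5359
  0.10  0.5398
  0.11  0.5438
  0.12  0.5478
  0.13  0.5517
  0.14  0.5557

0.5160

σ√T = 0.33·√1 = 0.3300
d₁ = [ln(222/232) + (0.085 + 0.33²/2)·1] / 0.3300 = [-0.0441 + 0.1395] / 0.3300 = 0.2891 ⇒ 0.29
d₂ = d₁ − σ√T = 0.2891 − 0.3300 = -0.0409 ⇒ -0.04
Pr(exercise) under Q = N(−d₂) = N(0.04) = 0.5160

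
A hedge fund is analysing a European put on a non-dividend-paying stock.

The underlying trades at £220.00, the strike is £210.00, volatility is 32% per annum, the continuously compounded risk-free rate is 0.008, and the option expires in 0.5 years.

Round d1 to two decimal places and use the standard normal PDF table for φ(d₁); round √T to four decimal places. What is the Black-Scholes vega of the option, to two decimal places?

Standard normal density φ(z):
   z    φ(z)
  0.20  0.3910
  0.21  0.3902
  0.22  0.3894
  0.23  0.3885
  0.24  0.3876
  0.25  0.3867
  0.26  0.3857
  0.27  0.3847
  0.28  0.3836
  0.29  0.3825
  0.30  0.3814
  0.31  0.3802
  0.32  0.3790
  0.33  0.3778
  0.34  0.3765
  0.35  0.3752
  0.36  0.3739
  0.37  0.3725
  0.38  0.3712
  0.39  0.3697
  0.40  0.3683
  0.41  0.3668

σ√T = 0.32·√0.5 = 0.2263
d₁ = [ln(220/210) + (0.008 + ½·0.32²)·0.5] / (σ√T) = (0.0465 + 0.0296) / 0.2263 = 0.3364 → 0.34
√T = √0.5 = 0.7071
φ(d₁) = φ(0.34) = 0.3765
vega = S·φ(d₁)·√T = 220·0.3765·0.7071 = 58.5691

58.57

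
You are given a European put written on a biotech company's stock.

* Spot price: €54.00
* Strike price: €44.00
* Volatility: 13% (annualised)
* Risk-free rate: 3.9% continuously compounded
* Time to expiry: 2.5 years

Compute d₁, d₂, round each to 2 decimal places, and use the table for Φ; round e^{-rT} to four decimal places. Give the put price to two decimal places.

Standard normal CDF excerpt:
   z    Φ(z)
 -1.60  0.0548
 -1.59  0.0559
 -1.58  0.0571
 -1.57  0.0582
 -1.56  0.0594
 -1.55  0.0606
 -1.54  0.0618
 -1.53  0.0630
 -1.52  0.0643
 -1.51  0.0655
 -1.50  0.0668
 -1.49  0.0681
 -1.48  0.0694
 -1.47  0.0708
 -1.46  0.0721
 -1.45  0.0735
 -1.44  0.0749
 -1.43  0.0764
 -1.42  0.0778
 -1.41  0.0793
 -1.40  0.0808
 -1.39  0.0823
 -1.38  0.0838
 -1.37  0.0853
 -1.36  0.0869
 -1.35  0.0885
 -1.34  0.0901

T = 2.5;  σ√T = 0.2055
d₁ = [ln(54/44) + (0.039 + 0.13²/2)·2.5] / 0.2055 = [0.2048 + 0.1186] / 0.2055 = 1.5734 ≈ 1.57
d₂ = d₁ − σ√T = 1.5734 − 0.2055 = 1.3679 ≈ 1.37
e^(−rT) = e^(−0.039·2.5) = 0.9071
N(−d₂) = N(-1.37) = 0.0853;  N(−d₁) = N(-1.57) = 0.0582
P = 44·0.9071·0.0853 − 54·0.0582 = 3.4045 − 3.1428 = 0.2617

€0.26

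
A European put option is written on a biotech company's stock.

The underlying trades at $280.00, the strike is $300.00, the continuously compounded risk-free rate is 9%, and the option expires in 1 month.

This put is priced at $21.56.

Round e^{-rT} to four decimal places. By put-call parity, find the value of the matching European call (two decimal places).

exp(−rT) = exp(−0.09·0.08333) = 0.9925
Put-call parity: C − P = S − K·e^(−rT) = 280 − 300·0.9925 = 280 − 297.7500 = -17.7500
C = P + (C − P) = 21.56 + (-17.7500) = 3.8100

$3.81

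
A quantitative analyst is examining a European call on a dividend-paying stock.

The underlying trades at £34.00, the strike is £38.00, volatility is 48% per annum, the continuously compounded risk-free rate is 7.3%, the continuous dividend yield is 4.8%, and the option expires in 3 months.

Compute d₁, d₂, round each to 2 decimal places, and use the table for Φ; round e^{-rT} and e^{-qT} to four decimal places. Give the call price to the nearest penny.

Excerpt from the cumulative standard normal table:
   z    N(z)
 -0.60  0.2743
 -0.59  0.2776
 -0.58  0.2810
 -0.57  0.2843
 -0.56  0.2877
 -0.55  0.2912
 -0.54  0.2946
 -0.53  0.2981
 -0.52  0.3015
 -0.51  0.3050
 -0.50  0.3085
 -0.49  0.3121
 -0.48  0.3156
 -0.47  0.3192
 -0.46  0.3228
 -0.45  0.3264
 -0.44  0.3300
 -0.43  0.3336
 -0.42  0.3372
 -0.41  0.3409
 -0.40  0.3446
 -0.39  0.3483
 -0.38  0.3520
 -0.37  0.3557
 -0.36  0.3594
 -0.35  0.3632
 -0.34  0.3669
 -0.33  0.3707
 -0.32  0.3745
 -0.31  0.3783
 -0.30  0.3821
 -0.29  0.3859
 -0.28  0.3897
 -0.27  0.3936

£1.85

T = 0.25;  σ√T = 0.2400
d₁ = [ln(34/38) + (0.073 − 0.048 + 0.48²/2)·0.25] / 0.2400 = [-0.1112 + 0.0350] / 0.2400 = -0.3174 → -0.32
d₂ = d₁ − σ√T = -0.3174 − 0.2400 = -0.5574 → -0.56
exp(−qT) = exp(−0.048·0.25) = 0.9881;  exp(−rT) = exp(−0.073·0.25) = 0.9819
N(d₁) = N(-0.32) = 0.3745;  N(d₂) = N(-0.56) = 0.2877
C = 34·0.9881·0.3745 − 38·0.9819·0.2877 = 12.5815 − 10.7347 = 1.8468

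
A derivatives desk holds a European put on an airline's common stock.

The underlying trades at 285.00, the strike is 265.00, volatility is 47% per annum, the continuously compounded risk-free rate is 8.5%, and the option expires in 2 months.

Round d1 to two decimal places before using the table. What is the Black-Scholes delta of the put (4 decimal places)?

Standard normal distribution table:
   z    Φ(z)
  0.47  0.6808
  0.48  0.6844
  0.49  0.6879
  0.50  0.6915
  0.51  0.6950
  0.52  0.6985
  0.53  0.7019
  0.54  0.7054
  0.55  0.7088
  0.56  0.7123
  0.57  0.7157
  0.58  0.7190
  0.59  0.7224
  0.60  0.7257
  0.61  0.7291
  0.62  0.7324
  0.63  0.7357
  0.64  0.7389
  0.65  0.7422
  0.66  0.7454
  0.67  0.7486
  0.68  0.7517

σ√T = 0.47 × 0.4082 = 0.1919
d₁ = [ln(285/265) + (0.085 + 0.47²/2)·0.1667] / 0.1919 = [0.0728 + 0.0326] / 0.1919 = 0.5490 → 0.55
N(d₁) = N(0.55) = 0.7088
Δ_put = N(d₁) − 1 = 0.7088 − 1 = -0.2912

-0.2912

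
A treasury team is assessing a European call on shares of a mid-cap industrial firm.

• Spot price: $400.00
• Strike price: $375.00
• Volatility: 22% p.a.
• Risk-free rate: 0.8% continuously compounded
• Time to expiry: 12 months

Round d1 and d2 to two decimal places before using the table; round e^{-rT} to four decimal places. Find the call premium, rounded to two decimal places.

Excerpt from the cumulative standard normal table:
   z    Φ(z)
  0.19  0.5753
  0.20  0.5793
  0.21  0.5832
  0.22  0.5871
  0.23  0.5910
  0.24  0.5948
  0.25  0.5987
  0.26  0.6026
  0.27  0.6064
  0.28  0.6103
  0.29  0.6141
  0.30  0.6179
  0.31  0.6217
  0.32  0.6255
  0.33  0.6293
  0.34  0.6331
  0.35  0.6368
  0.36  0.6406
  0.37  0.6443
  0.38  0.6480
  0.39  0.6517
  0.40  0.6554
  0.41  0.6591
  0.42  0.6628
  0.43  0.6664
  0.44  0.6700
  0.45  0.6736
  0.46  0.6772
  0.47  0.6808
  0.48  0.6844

T = 1;  σ√T = 0.2200
ln(S/K) + (r + σ²/2)T = ln(400/375) + (0.008 + 0.22²/2)·1 = 0.0645 + 0.0322 = 0.0967
d₁ = 0.0967 / 0.2200 = 0.4397 → 0.44
d₂ = d₁ − σ√T = 0.4397 − 0.2200 = 0.2197 → 0.22
e^(−rT) = e^(−0.008·1) = 0.9920
N(d₁) = N(0.44) = 0.6700;  N(d₂) = N(0.22) = 0.5871
C = 400·0.6700 − 375·0.9920·0.5871 = 268.0000 − 218.4012 = 49.5988

$49.60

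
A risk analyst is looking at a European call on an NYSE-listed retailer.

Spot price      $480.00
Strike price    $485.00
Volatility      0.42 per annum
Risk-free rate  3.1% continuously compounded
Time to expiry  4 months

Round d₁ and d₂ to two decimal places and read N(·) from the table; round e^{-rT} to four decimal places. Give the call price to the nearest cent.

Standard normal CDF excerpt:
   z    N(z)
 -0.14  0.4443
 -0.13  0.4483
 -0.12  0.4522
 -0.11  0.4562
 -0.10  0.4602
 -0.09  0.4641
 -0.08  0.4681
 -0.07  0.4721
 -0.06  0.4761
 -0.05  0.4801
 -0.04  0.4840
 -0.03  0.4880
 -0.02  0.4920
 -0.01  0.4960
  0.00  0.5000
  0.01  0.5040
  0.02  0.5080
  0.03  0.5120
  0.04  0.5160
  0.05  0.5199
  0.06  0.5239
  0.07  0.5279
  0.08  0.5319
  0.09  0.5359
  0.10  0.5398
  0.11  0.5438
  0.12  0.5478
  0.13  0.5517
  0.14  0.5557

$45.89

σ√T = 0.42 × 0.5774 = 0.2425
d₁ = [ln(480/485) + (0.031 + 0.42²/2)·0.3333] / 0.2425 = [-0.0104 + 0.0397] / 0.2425 = 0.1211 which rounds to 0.12
d₂ = d₁ − σ√T = 0.1211 − 0.2425 = -0.1214 which rounds to -0.12
exp(−rT) = exp(−0.031·0.3333) = 0.9897
C = 480·N(0.12) − 485·0.9897·N(-0.12) = 480·0.5478 − 485·0.9897·0.4522 = 262.9440 − 217.0580 = 45.8860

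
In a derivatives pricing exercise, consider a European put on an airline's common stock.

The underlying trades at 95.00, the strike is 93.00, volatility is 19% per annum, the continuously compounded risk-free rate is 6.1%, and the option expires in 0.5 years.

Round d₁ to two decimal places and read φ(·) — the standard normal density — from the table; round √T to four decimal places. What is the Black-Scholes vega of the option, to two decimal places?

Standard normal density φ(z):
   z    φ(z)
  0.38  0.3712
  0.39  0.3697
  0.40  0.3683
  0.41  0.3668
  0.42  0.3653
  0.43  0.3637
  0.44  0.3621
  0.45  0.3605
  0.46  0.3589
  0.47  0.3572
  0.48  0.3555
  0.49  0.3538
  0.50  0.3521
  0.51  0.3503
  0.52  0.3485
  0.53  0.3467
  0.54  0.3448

σ√T = 0.19·√0.5 = 0.1344
ln(S/K) + (r + σ²/2)T = ln(95/93) + (0.061 + 0.19²/2)·0.5 = 0.0213 + 0.0395 = 0.0608
d₁ = 0.0608 / 0.1344 = 0.4526 ≈ 0.45
√T = √0.5 = 0.7071
φ(d₁) = φ(0.45) = 0.3605
vega = S·φ(d₁)·√T = 95·0.3605·0.7071 = 24.2164
(Call and put vega coincide under Black-Scholes.)

24.22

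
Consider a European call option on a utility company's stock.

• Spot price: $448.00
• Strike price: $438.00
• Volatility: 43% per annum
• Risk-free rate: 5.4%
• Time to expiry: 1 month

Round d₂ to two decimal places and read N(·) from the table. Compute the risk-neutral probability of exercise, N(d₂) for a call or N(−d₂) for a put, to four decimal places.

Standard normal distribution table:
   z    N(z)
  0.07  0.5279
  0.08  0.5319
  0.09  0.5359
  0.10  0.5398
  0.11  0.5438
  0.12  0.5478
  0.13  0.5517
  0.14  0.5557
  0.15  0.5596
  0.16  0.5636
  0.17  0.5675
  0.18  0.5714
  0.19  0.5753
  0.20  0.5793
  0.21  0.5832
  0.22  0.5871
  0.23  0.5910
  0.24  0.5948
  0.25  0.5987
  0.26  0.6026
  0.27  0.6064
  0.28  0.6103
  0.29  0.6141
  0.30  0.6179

0.5636

σ√T = 0.43·√0.08333 = 0.1241
d₁ = [ln(448/438) + (0.054 + 0.43²/2)·0.08333] / 0.1241 = [0.0226 + 0.0122] / 0.1241 = 0.2802 → 0.28
d₂ = d₁ − σ√T = 0.2802 − 0.1241 = 0.1560 → 0.16
Pr(exercise) under Q = N(d₂) = 0.5636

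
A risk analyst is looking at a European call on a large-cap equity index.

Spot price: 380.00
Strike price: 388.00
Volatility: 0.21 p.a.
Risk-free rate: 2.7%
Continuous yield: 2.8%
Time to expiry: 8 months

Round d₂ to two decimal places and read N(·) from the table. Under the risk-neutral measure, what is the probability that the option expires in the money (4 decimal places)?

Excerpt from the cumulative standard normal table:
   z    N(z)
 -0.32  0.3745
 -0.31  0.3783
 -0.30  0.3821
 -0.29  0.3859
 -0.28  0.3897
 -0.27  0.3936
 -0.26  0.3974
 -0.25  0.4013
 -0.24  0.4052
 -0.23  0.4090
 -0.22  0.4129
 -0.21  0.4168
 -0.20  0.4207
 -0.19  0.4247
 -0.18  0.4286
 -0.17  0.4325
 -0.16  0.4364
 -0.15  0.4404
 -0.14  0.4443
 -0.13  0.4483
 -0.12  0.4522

0.4168

σ√T = 0.21·√0.6667 = 0.1715
d₁ = [ln(380/388) + (0.027 − 0.028 + 0.21²/2)·0.6667] / 0.1715 = [-0.0208 + 0.0140] / 0.1715 = -0.0397 ⇒ -0.04
d₂ = d₁ − σ√T = -0.0397 − 0.1715 = -0.2111 ⇒ -0.21
Pr(exercise) under Q = N(d₂) = 0.4168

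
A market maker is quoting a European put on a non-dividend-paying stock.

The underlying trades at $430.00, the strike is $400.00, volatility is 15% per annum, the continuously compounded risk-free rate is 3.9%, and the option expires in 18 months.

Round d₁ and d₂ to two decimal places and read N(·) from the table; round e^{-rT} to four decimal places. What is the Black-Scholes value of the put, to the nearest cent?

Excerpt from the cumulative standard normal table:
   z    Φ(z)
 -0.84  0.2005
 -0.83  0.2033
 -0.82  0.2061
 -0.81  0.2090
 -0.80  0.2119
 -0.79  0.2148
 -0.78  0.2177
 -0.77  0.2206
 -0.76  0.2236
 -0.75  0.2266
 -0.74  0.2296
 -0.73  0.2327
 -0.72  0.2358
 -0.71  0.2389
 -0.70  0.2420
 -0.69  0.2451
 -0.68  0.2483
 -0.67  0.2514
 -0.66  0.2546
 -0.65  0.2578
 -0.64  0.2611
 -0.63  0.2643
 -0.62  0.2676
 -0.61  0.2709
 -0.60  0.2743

$9.84

σ√T = 0.15 × 1.2247 = 0.1837
d₁ = [ln(430/400) + (0.039 + 0.15²/2)·1.5] / 0.1837 = [0.0723 + 0.0754] / 0.1837 = 0.8040 ⇒ 0.80
d₂ = d₁ − σ√T = 0.8040 − 0.1837 = 0.6202 ⇒ 0.62
exp(−rT) = exp(−0.039·1.5) = 0.9432
N(−d₂) = N(-0.62) = 0.2676;  N(−d₁) = N(-0.80) = 0.2119
P = 400·0.9432·0.2676 − 430·0.2119 = 100.9601 − 91.1170 = 9.8431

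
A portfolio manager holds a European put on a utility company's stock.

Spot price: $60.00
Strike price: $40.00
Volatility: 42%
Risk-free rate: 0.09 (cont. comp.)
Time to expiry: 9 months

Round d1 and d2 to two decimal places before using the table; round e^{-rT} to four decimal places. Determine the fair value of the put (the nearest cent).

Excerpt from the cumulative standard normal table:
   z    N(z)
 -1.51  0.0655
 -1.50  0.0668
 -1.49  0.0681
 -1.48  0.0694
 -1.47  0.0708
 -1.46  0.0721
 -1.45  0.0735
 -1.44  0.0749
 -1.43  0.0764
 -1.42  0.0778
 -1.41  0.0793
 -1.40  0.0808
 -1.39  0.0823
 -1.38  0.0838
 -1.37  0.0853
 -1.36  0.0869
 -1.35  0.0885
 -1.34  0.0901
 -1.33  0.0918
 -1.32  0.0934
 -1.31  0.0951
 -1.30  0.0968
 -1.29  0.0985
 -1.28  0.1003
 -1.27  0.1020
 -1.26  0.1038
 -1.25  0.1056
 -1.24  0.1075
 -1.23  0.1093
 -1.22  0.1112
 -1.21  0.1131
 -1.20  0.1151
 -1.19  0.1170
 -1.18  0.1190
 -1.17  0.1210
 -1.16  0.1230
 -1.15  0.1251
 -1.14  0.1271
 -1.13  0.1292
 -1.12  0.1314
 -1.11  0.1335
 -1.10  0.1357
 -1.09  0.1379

T = 0.75;  σ√T = 0.3637
d₁ = [ln(60/40) + (0.09 + 0.42²/2)·0.75] / 0.3637 = [0.4055 + 0.1336] / 0.3637 = 1.4822 which rounds to 1.48
d₂ = d₁ − σ√T = 1.4822 − 0.3637 = 1.1185 which rounds to 1.12
e^(−rT) = e^(−0.09·0.75) = 0.9347
P = 40·0.9347·N(-1.12) − 60·N(-1.48) = 40·0.9347·0.1314 − 60·0.0694 = 4.9128 − 4.1640 = 0.7488

$0.75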